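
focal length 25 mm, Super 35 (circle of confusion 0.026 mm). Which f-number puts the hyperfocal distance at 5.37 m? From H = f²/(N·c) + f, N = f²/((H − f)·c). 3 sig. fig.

Rearrange H = f²/(N·c) + f for N: N = f² / ((H − f)·c).
N = 25² / ((5370 − 25) × 0.026) = 625 / 139.0 ≈ 4.50.

f/4.50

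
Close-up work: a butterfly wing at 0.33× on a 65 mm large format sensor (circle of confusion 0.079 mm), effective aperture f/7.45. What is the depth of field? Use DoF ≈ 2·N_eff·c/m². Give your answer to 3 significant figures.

At magnification m, DoF ≈ 2·N_eff·c/m² = 2 × 7.45 × 0.079 / 0.33² = 1.177 / 0.1089 ≈ 10.8 mm.

10.8 mm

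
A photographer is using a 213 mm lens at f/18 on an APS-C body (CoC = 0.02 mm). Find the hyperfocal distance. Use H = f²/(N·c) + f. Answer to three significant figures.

Hyperfocal distance H = f²/(N·c) + f = 213²/(18 × 0.02) + 213 = 45369/0.36 + 213 ≈ 126238.0 mm ≈ 126 m.

126 m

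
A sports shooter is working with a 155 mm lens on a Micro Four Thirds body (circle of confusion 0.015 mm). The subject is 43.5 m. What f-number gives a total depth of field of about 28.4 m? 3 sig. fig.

Write h = H − f = f²/(N·c). The thin-lens limits are Dn = s·h/(h + (s−f)) and Df = s·h/(h − (s−f)), so DoF = Df − Dn = 2·s·(s−f)·h / (h² − (s−f)²).
That is a quadratic in h: DoF·h² − 2·s·(s−f)·h − DoF·(s−f)² = 0 ⇒ h = (s−f)·(s + √(s² + DoF²)) / DoF = 43345 × (43500 + √(43500² + 28400²)) / 28400 = 43345 × (43500 + 51950.1) / 28400 ≈ 145679 mm.
Then N = f²/(c·h) = 155² / (0.015 × 145679) = 24025 / 2185.2 ≈ 11.

f/11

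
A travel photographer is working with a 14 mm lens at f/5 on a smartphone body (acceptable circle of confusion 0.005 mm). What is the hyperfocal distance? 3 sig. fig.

7.85 m

Hyperfocal distance H = f²/(N·c) + f = 14²/(5 × 0.005) + 14 = 196/0.025 + 14 ≈ 7854.0 mm ≈ 7.85 m.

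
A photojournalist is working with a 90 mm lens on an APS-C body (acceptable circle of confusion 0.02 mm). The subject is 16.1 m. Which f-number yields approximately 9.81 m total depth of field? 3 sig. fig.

f/7.10

Write h = H − f = f²/(N·c). The thin-lens limits are Dn = s·h/(h + (s−f)) and Df = s·h/(h − (s−f)), so DoF = Df − Dn = 2·s·(s−f)·h / (h² − (s−f)²).
That is a quadratic in h: DoF·h² − 2·s·(s−f)·h − DoF·(s−f)² = 0 ⇒ h = (s−f)·(s + √(s² + DoF²)) / DoF = 16010 × (16100 + √(16100² + 9810²)) / 9810 = 16010 × (16100 + 18853.3) / 9810 ≈ 57044 mm.
Then N = f²/(c·h) = 90² / (0.02 × 57044) = 8100 / 1140.9 ≈ 7.10.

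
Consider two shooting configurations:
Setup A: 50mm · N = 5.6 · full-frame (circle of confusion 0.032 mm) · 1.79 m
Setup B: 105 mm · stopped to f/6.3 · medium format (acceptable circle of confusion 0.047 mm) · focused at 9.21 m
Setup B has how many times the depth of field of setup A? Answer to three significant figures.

10.6

Setup A: H = 50²/(5.6×0.032) + 50 ≈ 14000.9 mm; DoF = Df − Dn = 2045.07 − 1591.50 ≈ 453.57 mm.
Setup B: H = 105²/(6.3×0.047) + 105 ≈ 37339.0 mm; DoF = Df − Dn = 12191.2 − 7400.4 ≈ 4790.8 mm.
Ratio = 4790.8 / 453.57 ≈ 10.6.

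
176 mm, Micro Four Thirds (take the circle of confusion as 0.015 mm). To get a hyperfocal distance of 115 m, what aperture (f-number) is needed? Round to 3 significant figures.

f/18

Rearrange H = f²/(N·c) + f for N: N = f² / ((H − f)·c).
N = 176² / ((115000 − 176) × 0.015) = 30976 / 1722 ≈ 18.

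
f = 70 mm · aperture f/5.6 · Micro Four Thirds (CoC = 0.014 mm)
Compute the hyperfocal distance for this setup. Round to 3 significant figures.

Hyperfocal distance H = f²/(N·c) + f = 70²/(5.6 × 0.014) + 70 = 4900/0.0784 + 70 ≈ 62570.0 mm ≈ 62.6 m.

62.6 m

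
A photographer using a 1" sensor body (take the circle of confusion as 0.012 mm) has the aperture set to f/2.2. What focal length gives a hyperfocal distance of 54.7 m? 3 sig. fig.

38.0 mm

From H = f²/(N·c) + f, with f ≪ H: f ≈ √(H·N·c) = √(54700 × 2.2 × 0.012) = √1444.1 ≈ 38.00 mm.
The +f correction barely moves this — solving exactly, f² + N·c·f − N·c·H = 0 ⇒ f = (−N·c + √((N·c)² + 4·N·c·H))/2 = (−0.0264 + √5776.3)/2 ≈ 37.988 mm, so f ≈ 38.0 mm.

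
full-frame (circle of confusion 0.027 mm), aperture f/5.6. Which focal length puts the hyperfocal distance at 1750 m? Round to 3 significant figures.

514 mm

From H = f²/(N·c) + f, with f ≪ H: f ≈ √(H·N·c) = √(1750000 × 5.6 × 0.027) = √264600 ≈ 514.4 mm.
The +f correction barely moves this — solving exactly, f² + N·c·f − N·c·H = 0 ⇒ f = (−N·c + √((N·c)² + 4·N·c·H))/2 = (−0.1512 + √1058400)/2 ≈ 514.32 mm, so f ≈ 514 mm.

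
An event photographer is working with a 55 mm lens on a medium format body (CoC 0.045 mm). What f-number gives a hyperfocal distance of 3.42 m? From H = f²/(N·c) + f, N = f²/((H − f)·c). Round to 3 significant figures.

Rearrange H = f²/(N·c) + f for N: N = f² / ((H − f)·c).
N = 55² / ((3420 − 55) × 0.045) = 3025 / 151.4 ≈ 20.

f/20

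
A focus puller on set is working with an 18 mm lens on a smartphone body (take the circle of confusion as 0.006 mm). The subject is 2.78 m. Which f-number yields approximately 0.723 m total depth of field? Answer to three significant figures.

f/2.50

Write h = H − f = f²/(N·c). The thin-lens limits are Dn = s·h/(h + (s−f)) and Df = s·h/(h − (s−f)), so DoF = Df − Dn = 2·s·(s−f)·h / (h² − (s−f)²).
That is a quadratic in h: DoF·h² − 2·s·(s−f)·h − DoF·(s−f)² = 0 ⇒ h = (s−f)·(s + √(s² + DoF²)) / DoF = 2762 × (2780 + √(2780² + 723²)) / 723 = 2762 × (2780 + 2872.48) / 723 ≈ 21594 mm.
Then N = f²/(c·h) = 18² / (0.006 × 21594) = 324 / 129.56 ≈ 2.50.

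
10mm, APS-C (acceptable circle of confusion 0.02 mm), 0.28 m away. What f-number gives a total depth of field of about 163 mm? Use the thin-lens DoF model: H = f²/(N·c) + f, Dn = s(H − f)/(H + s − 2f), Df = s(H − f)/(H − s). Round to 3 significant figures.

f/5

Write h = H − f = f²/(N·c). The thin-lens limits are Dn = s·h/(h + (s−f)) and Df = s·h/(h − (s−f)), so DoF = Df − Dn = 2·s·(s−f)·h / (h² − (s−f)²).
That is a quadratic in h: DoF·h² − 2·s·(s−f)·h − DoF·(s−f)² = 0 ⇒ h = (s−f)·(s + √(s² + DoF²)) / DoF = 270 × (280 + √(280² + 163²)) / 163 = 270 × (280 + 323.989) / 163 ≈ 1000.5 mm.
Then N = f²/(c·h) = 10² / (0.02 × 1000.5) = 100 / 20.009 ≈ 5.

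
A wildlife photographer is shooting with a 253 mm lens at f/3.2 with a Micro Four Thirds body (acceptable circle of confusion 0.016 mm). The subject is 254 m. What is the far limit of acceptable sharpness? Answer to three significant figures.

Hyperfocal distance H = f²/(N·c) + f = 253²/(3.2 × 0.016) + 253 = 64009/0.0512 + 253 ≈ 1250428.8 mm ≈ 1250 m.
Far limit Df = s·(H − f)/(H − s) = 254000 × (1250428.8 − 253) / (1250428.8 − 254000) = 254000 × 1250175.8 / 996428.8 ≈ 318683 mm ≈ 319 m.

319 m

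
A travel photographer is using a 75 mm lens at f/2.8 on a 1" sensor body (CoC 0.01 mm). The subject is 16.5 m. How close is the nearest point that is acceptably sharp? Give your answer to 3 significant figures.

15.3 m

Hyperfocal distance H = f²/(N·c) + f = 75²/(2.8 × 0.01) + 75 = 5625/0.028 + 75 ≈ 200967.9 mm ≈ 201.0 m.
Near limit Dn = s·(H − f)/(H + s − 2f) = 16500 × (200967.9 − 75) / (200967.9 + 16500 − 2 × 75) = 16500 × 200892.9 / 217317.9 ≈ 15253 mm ≈ 15.3 m.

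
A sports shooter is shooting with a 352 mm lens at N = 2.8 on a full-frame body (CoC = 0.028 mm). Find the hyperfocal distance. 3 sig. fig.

Hyperfocal distance H = f²/(N·c) + f = 352²/(2.8 × 0.028) + 352 = 123904/0.0784 + 352 ≈ 1580760.2 mm ≈ 1580 m.

1580 m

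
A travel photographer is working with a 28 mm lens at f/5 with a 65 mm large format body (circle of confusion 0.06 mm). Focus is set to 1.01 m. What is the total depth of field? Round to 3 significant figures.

Hyperfocal distance H = f²/(N·c) + f = 28²/(5 × 0.06) + 28 = 784/0.3 + 28 ≈ 2641.3 mm ≈ 2.641 m.
Near limit Dn = s·(H − f)/(H + s − 2f) = 1010 × (2641.3 − 28) / (2641.3 + 1010 − 2 × 28) = 1010 × 2613.3 / 3595.3 ≈ 734.14 mm.
Far limit Df = s·(H − f)/(H − s) = 1010 × (2641.3 − 28) / (2641.3 − 1010) = 1010 × 2613.3 / 1631.3 ≈ 1617.98 mm.
Depth of field = Df − Dn = 1617.98 − 734.14 ≈ 883.84 mm ≈ 0.884 m.

0.884 m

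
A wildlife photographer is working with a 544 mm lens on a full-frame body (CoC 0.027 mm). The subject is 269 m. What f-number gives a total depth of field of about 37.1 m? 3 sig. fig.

f/2.80

Write h = H − f = f²/(N·c). The thin-lens limits are Dn = s·h/(h + (s−f)) and Df = s·h/(h − (s−f)), so DoF = Df − Dn = 2·s·(s−f)·h / (h² − (s−f)²).
That is a quadratic in h: DoF·h² − 2·s·(s−f)·h − DoF·(s−f)² = 0 ⇒ h = (s−f)·(s + √(s² + DoF²)) / DoF = 268456 × (269000 + √(269000² + 37100²)) / 37100 = 268456 × (269000 + 271546) / 37100 ≈ 3911399 mm.
Then N = f²/(c·h) = 544² / (0.027 × 3911399) = 295936 / 105608 ≈ 2.80.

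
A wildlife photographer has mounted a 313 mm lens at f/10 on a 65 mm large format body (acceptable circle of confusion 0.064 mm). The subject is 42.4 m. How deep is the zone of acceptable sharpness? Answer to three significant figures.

25.2 m

Hyperfocal distance H = f²/(N·c) + f = 313²/(10 × 0.064) + 313 = 97969/0.64 + 313 ≈ 153389.6 mm ≈ 153.4 m.
Near limit Dn = s·(H − f)/(H + s − 2f) = 42400 × (153389.6 − 313) / (153389.6 + 42400 − 2 × 313) = 42400 × 153076.6 / 195163.6 ≈ 33256 mm.
Far limit Df = s·(H − f)/(H − s) = 42400 × (153389.6 − 313) / (153389.6 − 42400) = 42400 × 153076.6 / 110989.6 ≈ 58478 mm.
Depth of field = Df − Dn = 58478 − 33256 ≈ 25222 mm ≈ 25.2 m.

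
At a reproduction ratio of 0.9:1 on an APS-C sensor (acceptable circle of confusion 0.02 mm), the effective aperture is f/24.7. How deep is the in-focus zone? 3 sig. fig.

At magnification m, DoF ≈ 2·N_eff·c/m² = 2 × 24.7 × 0.02 / 0.9² = 0.988 / 0.81 ≈ 1.22 mm.

1.22 mm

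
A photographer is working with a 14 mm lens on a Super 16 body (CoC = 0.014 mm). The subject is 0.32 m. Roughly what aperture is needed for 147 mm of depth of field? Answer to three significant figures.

Write h = H − f = f²/(N·c). The thin-lens limits are Dn = s·h/(h + (s−f)) and Df = s·h/(h − (s−f)), so DoF = Df − Dn = 2·s·(s−f)·h / (h² − (s−f)²).
That is a quadratic in h: DoF·h² − 2·s·(s−f)·h − DoF·(s−f)² = 0 ⇒ h = (s−f)·(s + √(s² + DoF²)) / DoF = 306 × (320 + √(320² + 147²)) / 147 = 306 × (320 + 352.149) / 147 ≈ 1399.2 mm.
Then N = f²/(c·h) = 14² / (0.014 × 1399.2) = 196 / 19.588 ≈ 10.

f/10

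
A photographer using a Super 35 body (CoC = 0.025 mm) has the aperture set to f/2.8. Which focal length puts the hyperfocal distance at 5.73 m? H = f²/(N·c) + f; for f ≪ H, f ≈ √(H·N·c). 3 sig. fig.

From H = f²/(N·c) + f, with f ≪ H: f ≈ √(H·N·c) = √(5730 × 2.8 × 0.025) = √401.10 ≈ 20.03 mm.
The +f correction barely moves this — solving exactly, f² + N·c·f − N·c·H = 0 ⇒ f = (−N·c + √((N·c)² + 4·N·c·H))/2 = (−0.07 + √1604.4)/2 ≈ 19.993 mm, so f ≈ 20.0 mm.

20.0 mm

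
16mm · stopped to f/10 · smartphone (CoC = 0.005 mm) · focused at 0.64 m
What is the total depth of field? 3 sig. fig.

158 mm

Hyperfocal distance H = f²/(N·c) + f = 16²/(10 × 0.005) + 16 = 256/0.05 + 16 ≈ 5136.0 mm ≈ 5.136 m.
Near limit Dn = s·(H − f)/(H + s − 2f) = 640 × (5136.0 − 16) / (5136.0 + 640 − 2 × 16) = 640 × 5120.0 / 5744.0 ≈ 570.47 mm.
Far limit Df = s·(H − f)/(H − s) = 640 × (5136.0 − 16) / (5136.0 − 640) = 640 × 5120.0 / 4496.0 ≈ 728.83 mm.
Depth of field = Df − Dn = 728.83 − 570.47 ≈ 158.36 mm.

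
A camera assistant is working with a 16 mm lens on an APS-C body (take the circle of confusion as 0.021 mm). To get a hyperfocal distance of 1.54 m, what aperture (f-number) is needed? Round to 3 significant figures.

f/8

Rearrange H = f²/(N·c) + f for N: N = f² / ((H − f)·c).
N = 16² / ((1540 − 16) × 0.021) = 256 / 32.00 ≈ 8.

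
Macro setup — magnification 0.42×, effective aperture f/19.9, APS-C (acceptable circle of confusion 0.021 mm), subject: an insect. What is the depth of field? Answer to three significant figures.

4.74 mm

At magnification m, DoF ≈ 2·N_eff·c/m² = 2 × 19.9 × 0.021 / 0.42² = 0.8358 / 0.1764 ≈ 4.74 mm.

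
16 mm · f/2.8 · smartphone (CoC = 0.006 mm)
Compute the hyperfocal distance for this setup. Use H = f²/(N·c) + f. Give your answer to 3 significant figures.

Hyperfocal distance H = f²/(N·c) + f = 16²/(2.8 × 0.006) + 16 = 256/0.0168 + 16 ≈ 15254.1 mm ≈ 15.3 m.

15.3 m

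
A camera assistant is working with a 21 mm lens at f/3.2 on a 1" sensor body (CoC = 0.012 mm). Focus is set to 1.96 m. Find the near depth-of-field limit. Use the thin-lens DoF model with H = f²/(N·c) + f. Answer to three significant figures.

1.68 m

Hyperfocal distance H = f²/(N·c) + f = 21²/(3.2 × 0.012) + 21 = 441/0.0384 + 21 ≈ 11505.4 mm ≈ 11.51 m.
Near limit Dn = s·(H − f)/(H + s − 2f) = 1960 × (11505.4 − 21) / (11505.4 + 1960 − 2 × 21) = 1960 × 11484.4 / 13423.4 ≈ 1676.9 mm ≈ 1.68 m.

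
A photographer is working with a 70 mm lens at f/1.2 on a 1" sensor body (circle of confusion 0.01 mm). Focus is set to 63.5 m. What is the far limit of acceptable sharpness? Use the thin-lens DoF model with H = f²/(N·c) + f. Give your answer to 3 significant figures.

75.2 m

Hyperfocal distance H = f²/(N·c) + f = 70²/(1.2 × 0.01) + 70 = 4900/0.012 + 70 ≈ 408403.3 mm ≈ 408.4 m.
Far limit Df = s·(H − f)/(H − s) = 63500 × (408403.3 − 70) / (408403.3 − 63500) = 63500 × 408333.3 / 344903.3 ≈ 75178 mm ≈ 75.2 m.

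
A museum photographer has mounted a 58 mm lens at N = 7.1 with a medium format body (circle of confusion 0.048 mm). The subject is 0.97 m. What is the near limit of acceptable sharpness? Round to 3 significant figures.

Hyperfocal distance H = f²/(N·c) + f = 58²/(7.1 × 0.048) + 58 = 3364/0.3408 + 58 ≈ 9928.9 mm ≈ 9.929 m.
Near limit Dn = s·(H − f)/(H + s − 2f) = 970 × (9928.9 − 58) / (9928.9 + 970 − 2 × 58) = 970 × 9870.9 / 10782.9 ≈ 887.96 mm ≈ 0.888 m.

0.888 m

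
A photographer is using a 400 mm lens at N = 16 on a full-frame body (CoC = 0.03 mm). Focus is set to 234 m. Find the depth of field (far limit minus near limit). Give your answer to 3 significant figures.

645 m

Hyperfocal distance H = f²/(N·c) + f = 400²/(16 × 0.03) + 400 = 160000/0.48 + 400 ≈ 333733.3 mm ≈ 333.7 m.
Near limit Dn = s·(H − f)/(H + s − 2f) = 234000 × (333733.3 − 400) / (333733.3 + 234000 − 2 × 400) = 234000 × 333333.3 / 566933.3 ≈ 137582 mm.
Far limit Df = s·(H − f)/(H − s) = 234000 × (333733.3 − 400) / (333733.3 − 234000) = 234000 × 333333.3 / 99733.3 ≈ 782086 mm.
Depth of field = Df − Dn = 782086 − 137582 ≈ 644504 mm ≈ 645 m.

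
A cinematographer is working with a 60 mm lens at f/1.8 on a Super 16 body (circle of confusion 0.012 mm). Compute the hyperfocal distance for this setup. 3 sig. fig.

167 m

Hyperfocal distance H = f²/(N·c) + f = 60²/(1.8 × 0.012) + 60 = 3600/0.0216 + 60 ≈ 166726.7 mm ≈ 167 m.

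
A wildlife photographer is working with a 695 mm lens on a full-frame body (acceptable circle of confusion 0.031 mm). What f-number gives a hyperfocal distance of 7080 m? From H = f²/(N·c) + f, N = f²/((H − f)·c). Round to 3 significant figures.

f/2.20

Rearrange H = f²/(N·c) + f for N: N = f² / ((H − f)·c).
N = 695² / ((7080000 − 695) × 0.031) = 483025 / 219458 ≈ 2.20.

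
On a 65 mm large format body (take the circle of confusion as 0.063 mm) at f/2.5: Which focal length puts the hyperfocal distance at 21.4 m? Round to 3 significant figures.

From H = f²/(N·c) + f, with f ≪ H: f ≈ √(H·N·c) = √(21400 × 2.5 × 0.063) = √3370.5 ≈ 58.06 mm.
Exact: f² + N·c·f − N·c·H = 0 ⇒ f = (−N·c + √((N·c)² + 4·N·c·H))/2 = (−0.1575 + √13482)/2 ≈ 57.977 mm ≈ 58.0 mm.

58.0 mm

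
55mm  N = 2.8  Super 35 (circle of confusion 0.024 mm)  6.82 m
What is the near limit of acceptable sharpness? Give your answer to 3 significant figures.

Hyperfocal distance H = f²/(N·c) + f = 55²/(2.8 × 0.024) + 55 = 3025/0.0672 + 55 ≈ 45069.9 mm ≈ 45.07 m.
Near limit Dn = s·(H − f)/(H + s − 2f) = 6820 × (45069.9 − 55) / (45069.9 + 6820 − 2 × 55) = 6820 × 45014.9 / 51779.9 ≈ 5929.0 mm ≈ 5.93 m.

5.93 m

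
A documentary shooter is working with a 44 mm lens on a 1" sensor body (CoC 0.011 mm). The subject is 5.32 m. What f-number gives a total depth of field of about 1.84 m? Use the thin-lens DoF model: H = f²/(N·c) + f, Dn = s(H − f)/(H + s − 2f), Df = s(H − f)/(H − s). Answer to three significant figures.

f/5.61

Write h = H − f = f²/(N·c). The thin-lens limits are Dn = s·h/(h + (s−f)) and Df = s·h/(h − (s−f)), so DoF = Df − Dn = 2·s·(s−f)·h / (h² − (s−f)²).
That is a quadratic in h: DoF·h² − 2·s·(s−f)·h − DoF·(s−f)² = 0 ⇒ h = (s−f)·(s + √(s² + DoF²)) / DoF = 5276 × (5320 + √(5320² + 1840²)) / 1840 = 5276 × (5320 + 5629.21) / 1840 ≈ 31396 mm.
Then N = f²/(c·h) = 44² / (0.011 × 31396) = 1936 / 345.35 ≈ 5.61.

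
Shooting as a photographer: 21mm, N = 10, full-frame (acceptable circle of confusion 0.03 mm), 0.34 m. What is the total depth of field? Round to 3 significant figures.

Hyperfocal distance H = f²/(N·c) + f = 21²/(10 × 0.03) + 21 = 441/0.3 + 21 ≈ 1491.0 mm ≈ 1.491 m.
Near limit Dn = s·(H − f)/(H + s − 2f) = 340 × (1491.0 − 21) / (1491.0 + 340 − 2 × 21) = 340 × 1470.0 / 1789.0 ≈ 279.37 mm.
Far limit Df = s·(H − f)/(H − s) = 340 × (1491.0 − 21) / (1491.0 − 340) = 340 × 1470.0 / 1151.0 ≈ 434.23 mm.
Depth of field = Df − Dn = 434.23 − 279.37 ≈ 154.86 mm.

155 mm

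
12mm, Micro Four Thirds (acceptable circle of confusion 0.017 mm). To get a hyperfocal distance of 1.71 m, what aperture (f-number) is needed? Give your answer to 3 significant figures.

f/4.99

Rearrange H = f²/(N·c) + f for N: N = f² / ((H − f)·c).
N = 12² / ((1710 − 12) × 0.017) = 144 / 28.87 ≈ 4.99.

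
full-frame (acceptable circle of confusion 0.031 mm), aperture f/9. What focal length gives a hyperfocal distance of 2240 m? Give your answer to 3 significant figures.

790 mm

From H = f²/(N·c) + f, with f ≪ H: f ≈ √(H·N·c) = √(2240000 × 9 × 0.031) = √624960 ≈ 790.5 mm.
Exact: f² + N·c·f − N·c·H = 0 ⇒ f = (−N·c + √((N·c)² + 4·N·c·H))/2 = (−0.279 + √2499840)/2 ≈ 790.40 mm ≈ 790 mm.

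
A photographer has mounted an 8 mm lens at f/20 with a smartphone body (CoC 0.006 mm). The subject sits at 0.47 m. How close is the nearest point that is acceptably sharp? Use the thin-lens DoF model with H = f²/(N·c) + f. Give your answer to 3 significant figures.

252 mm

Hyperfocal distance H = f²/(N·c) + f = 8²/(20 × 0.006) + 8 = 64/0.12 + 8 ≈ 541.3 mm ≈ 0.541 m.
Near limit Dn = s·(H − f)/(H + s − 2f) = 470 × (541.3 − 8) / (541.3 + 470 − 2 × 8) = 470 × 533.3 / 995.3 ≈ 251.84 mm.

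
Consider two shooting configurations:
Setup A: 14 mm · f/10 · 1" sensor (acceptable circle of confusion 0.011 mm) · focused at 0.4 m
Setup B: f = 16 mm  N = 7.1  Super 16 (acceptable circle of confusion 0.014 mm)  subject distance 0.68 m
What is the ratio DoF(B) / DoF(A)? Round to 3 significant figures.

Setup A: H = 14²/(10×0.011) + 14 ≈ 1795.8 mm; DoF = Df − Dn = 510.62 − 328.78 ≈ 181.84 mm.
Setup B: H = 16²/(7.1×0.014) + 16 ≈ 2591.5 mm; DoF = Df − Dn = 916.22 − 540.62 ≈ 375.60 mm.
Ratio = 375.60 / 181.84 ≈ 2.07.

2.07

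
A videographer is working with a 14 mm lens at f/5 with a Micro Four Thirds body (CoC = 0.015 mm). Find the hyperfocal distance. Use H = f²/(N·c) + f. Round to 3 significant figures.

Hyperfocal distance H = f²/(N·c) + f = 14²/(5 × 0.015) + 14 = 196/0.075 + 14 ≈ 2627.3 mm ≈ 2.63 m.

2.63 m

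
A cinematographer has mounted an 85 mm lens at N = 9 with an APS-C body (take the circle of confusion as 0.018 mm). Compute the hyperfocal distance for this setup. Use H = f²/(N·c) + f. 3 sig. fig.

Hyperfocal distance H = f²/(N·c) + f = 85²/(9 × 0.018) + 85 = 7225/0.162 + 85 ≈ 44683.8 mm ≈ 44.7 m.

44.7 m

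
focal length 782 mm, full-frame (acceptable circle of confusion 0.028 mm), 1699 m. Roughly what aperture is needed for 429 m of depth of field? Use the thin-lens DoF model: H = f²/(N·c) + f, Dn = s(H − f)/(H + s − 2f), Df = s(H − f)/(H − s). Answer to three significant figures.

Write h = H − f = f²/(N·c). The thin-lens limits are Dn = s·h/(h + (s−f)) and Df = s·h/(h − (s−f)), so DoF = Df − Dn = 2·s·(s−f)·h / (h² − (s−f)²).
That is a quadratic in h: DoF·h² − 2·s·(s−f)·h − DoF·(s−f)² = 0 ⇒ h = (s−f)·(s + √(s² + DoF²)) / DoF = 1698218 × (1699000 + √(1699000² + 429000²)) / 429000 = 1698218 × (1699000 + 1752325) / 429000 ≈ 13662242 mm.
Then N = f²/(c·h) = 782² / (0.028 × 13662242) = 611524 / 382543 ≈ 1.60.

f/1.60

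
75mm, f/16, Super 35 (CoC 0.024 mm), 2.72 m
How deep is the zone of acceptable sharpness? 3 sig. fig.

Hyperfocal distance H = f²/(N·c) + f = 75²/(16 × 0.024) + 75 = 5625/0.384 + 75 ≈ 14723.4 mm ≈ 14.72 m.
Near limit Dn = s·(H − f)/(H + s − 2f) = 2720 × (14723.4 − 75) / (14723.4 + 2720 − 2 × 75) = 2720 × 14648.4 / 17293.4 ≈ 2304.0 mm.
Far limit Df = s·(H − f)/(H − s) = 2720 × (14723.4 − 75) / (14723.4 − 2720) = 2720 × 14648.4 / 12003.4 ≈ 3319.4 mm.
Depth of field = Df − Dn = 3319.4 − 2304.0 ≈ 1015.4 mm ≈ 1.02 m.

1.02 m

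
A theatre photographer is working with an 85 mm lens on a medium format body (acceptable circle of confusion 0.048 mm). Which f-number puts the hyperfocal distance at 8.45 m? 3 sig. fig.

Rearrange H = f²/(N·c) + f for N: N = f² / ((H − f)·c).
N = 85² / ((8450 − 85) × 0.048) = 7225 / 401.5 ≈ 18.

f/18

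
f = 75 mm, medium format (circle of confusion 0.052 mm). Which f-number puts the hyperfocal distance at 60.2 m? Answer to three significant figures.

f/1.80

Rearrange H = f²/(N·c) + f for N: N = f² / ((H − f)·c).
N = 75² / ((60200 − 75) × 0.052) = 5625 / 3126 ≈ 1.80.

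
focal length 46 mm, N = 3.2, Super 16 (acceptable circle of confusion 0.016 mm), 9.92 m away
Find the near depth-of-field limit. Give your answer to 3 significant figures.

Hyperfocal distance H = f²/(N·c) + f = 46²/(3.2 × 0.016) + 46 = 2116/0.0512 + 46 ≈ 41374.1 mm ≈ 41.37 m.
Near limit Dn = s·(H − f)/(H + s − 2f) = 9920 × (41374.1 − 46) / (41374.1 + 9920 − 2 × 46) = 9920 × 41328.1 / 51202.1 ≈ 8007.0 mm ≈ 8.01 m.

8.01 m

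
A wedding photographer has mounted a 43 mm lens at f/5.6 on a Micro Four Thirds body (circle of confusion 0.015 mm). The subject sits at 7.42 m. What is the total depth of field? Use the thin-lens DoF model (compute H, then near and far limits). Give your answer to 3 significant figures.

5.60 m

Hyperfocal distance H = f²/(N·c) + f = 43²/(5.6 × 0.015) + 43 = 1849/0.084 + 43 ≈ 22054.9 mm ≈ 22.05 m.
Near limit Dn = s·(H − f)/(H + s − 2f) = 7420 × (22054.9 − 43) / (22054.9 + 7420 − 2 × 43) = 7420 × 22011.9 / 29388.9 ≈ 5557.5 mm.
Far limit Df = s·(H − f)/(H − s) = 7420 × (22054.9 − 43) / (22054.9 − 7420) = 7420 × 22011.9 / 14634.9 ≈ 11160.2 mm.
Depth of field = Df − Dn = 11160.2 − 5557.5 ≈ 5602.7 mm ≈ 5.60 m.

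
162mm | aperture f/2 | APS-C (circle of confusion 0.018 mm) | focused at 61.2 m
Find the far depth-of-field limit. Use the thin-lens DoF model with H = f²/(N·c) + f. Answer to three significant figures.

Hyperfocal distance H = f²/(N·c) + f = 162²/(2 × 0.018) + 162 = 26244/0.036 + 162 ≈ 729162.0 mm ≈ 729.2 m.
Far limit Df = s·(H − f)/(H − s) = 61200 × (729162.0 − 162) / (729162.0 − 61200) = 61200 × 729000.0 / 667962.0 ≈ 66792 mm ≈ 66.8 m.

66.8 m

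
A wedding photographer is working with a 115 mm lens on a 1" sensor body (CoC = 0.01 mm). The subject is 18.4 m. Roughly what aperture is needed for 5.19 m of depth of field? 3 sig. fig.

f/10

Write h = H − f = f²/(N·c). The thin-lens limits are Dn = s·h/(h + (s−f)) and Df = s·h/(h − (s−f)), so DoF = Df − Dn = 2·s·(s−f)·h / (h² − (s−f)²).
That is a quadratic in h: DoF·h² − 2·s·(s−f)·h − DoF·(s−f)² = 0 ⇒ h = (s−f)·(s + √(s² + DoF²)) / DoF = 18285 × (18400 + √(18400² + 5190²)) / 5190 = 18285 × (18400 + 19118.0) / 5190 ≈ 132180 mm.
Then N = f²/(c·h) = 115² / (0.01 × 132180) = 13225 / 1321.8 ≈ 10.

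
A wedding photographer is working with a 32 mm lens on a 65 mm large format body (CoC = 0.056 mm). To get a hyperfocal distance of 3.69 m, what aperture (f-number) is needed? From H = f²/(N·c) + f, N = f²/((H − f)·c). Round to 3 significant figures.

Rearrange H = f²/(N·c) + f for N: N = f² / ((H − f)·c).
N = 32² / ((3690 − 32) × 0.056) = 1024 / 204.8 ≈ 5.

f/5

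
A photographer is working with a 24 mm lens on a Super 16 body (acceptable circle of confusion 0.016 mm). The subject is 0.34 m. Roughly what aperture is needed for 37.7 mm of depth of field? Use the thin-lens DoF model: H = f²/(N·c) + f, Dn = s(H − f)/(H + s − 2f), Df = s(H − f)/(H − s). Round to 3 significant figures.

f/6.30

Write h = H − f = f²/(N·c). The thin-lens limits are Dn = s·h/(h + (s−f)) and Df = s·h/(h − (s−f)), so DoF = Df − Dn = 2·s·(s−f)·h / (h² − (s−f)²).
That is a quadratic in h: DoF·h² − 2·s·(s−f)·h − DoF·(s−f)² = 0 ⇒ h = (s−f)·(s + √(s² + DoF²)) / DoF = 316 × (340 + √(340² + 37.7²)) / 37.7 = 316 × (340 + 342.084) / 37.7 ≈ 5717.2 mm.
Then N = f²/(c·h) = 24² / (0.016 × 5717.2) = 576 / 91.475 ≈ 6.30.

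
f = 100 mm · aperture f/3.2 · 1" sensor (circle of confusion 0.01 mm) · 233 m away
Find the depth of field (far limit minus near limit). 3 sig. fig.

781 m

Hyperfocal distance H = f²/(N·c) + f = 100²/(3.2 × 0.01) + 100 = 10000/0.032 + 100 ≈ 312600.0 mm ≈ 312.6 m.
Near limit Dn = s·(H − f)/(H + s − 2f) = 233000 × (312600.0 − 100) / (312600.0 + 233000 − 2 × 100) = 233000 × 312500.0 / 545400.0 ≈ 133503 mm.
Far limit Df = s·(H − f)/(H − s) = 233000 × (312600.0 − 100) / (312600.0 − 233000) = 233000 × 312500.0 / 79600.0 ≈ 914730 mm.
Depth of field = Df − Dn = 914730 − 133503 ≈ 781227 mm ≈ 781 m.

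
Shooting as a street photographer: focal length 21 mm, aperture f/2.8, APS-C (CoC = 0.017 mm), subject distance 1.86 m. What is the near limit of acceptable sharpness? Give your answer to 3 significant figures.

1.55 m

Hyperfocal distance H = f²/(N·c) + f = 21²/(2.8 × 0.017) + 21 = 441/0.0476 + 21 ≈ 9285.7 mm ≈ 9.286 m.
Near limit Dn = s·(H − f)/(H + s − 2f) = 1860 × (9285.7 − 21) / (9285.7 + 1860 − 2 × 21) = 1860 × 9264.7 / 11103.7 ≈ 1551.9 mm ≈ 1.55 m.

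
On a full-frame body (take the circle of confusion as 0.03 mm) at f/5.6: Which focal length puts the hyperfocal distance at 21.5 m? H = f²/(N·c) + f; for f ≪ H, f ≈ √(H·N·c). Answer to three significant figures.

From H = f²/(N·c) + f, with f ≪ H: f ≈ √(H·N·c) = √(21500 × 5.6 × 0.03) = √3612.0 ≈ 60.10 mm.
Exact: f² + N·c·f − N·c·H = 0 ⇒ f = (−N·c + √((N·c)² + 4·N·c·H))/2 = (−0.168 + √14448)/2 ≈ 60.016 mm ≈ 60.0 mm.

60.0 mm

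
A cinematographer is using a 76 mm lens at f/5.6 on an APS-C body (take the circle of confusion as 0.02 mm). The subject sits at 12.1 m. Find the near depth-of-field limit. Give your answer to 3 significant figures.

9.81 m

Hyperfocal distance H = f²/(N·c) + f = 76²/(5.6 × 0.02) + 76 = 5776/0.112 + 76 ≈ 51647.4 mm ≈ 51.65 m.
Near limit Dn = s·(H − f)/(H + s − 2f) = 12100 × (51647.4 − 76) / (51647.4 + 12100 − 2 × 76) = 12100 × 51571.4 / 63595.4 ≈ 9812.3 mm ≈ 9.81 m.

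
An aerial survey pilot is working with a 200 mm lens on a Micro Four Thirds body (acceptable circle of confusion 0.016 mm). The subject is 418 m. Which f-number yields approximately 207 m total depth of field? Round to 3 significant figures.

f/1.40

Write h = H − f = f²/(N·c). The thin-lens limits are Dn = s·h/(h + (s−f)) and Df = s·h/(h − (s−f)), so DoF = Df − Dn = 2·s·(s−f)·h / (h² − (s−f)²).
That is a quadratic in h: DoF·h² − 2·s·(s−f)·h − DoF·(s−f)² = 0 ⇒ h = (s−f)·(s + √(s² + DoF²)) / DoF = 417800 × (418000 + √(418000² + 207000²)) / 207000 = 417800 × (418000 + 466447) / 207000 ≈ 1785131 mm.
Then N = f²/(c·h) = 200² / (0.016 × 1785131) = 40000 / 28562 ≈ 1.40.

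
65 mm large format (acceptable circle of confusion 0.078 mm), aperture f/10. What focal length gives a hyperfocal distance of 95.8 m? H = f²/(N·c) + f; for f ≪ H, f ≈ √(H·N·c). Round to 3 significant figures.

273 mm

From H = f²/(N·c) + f, with f ≪ H: f ≈ √(H·N·c) = √(95800 × 10 × 0.078) = √74724 ≈ 273.4 mm.
The +f correction barely moves this — solving exactly, f² + N·c·f − N·c·H = 0 ⇒ f = (−N·c + √((N·c)² + 4·N·c·H))/2 = (−0.78 + √298897)/2 ≈ 272.97 mm, so f ≈ 273 mm.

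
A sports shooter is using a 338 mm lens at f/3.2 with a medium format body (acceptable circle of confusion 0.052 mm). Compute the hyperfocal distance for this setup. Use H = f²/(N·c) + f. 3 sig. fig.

Hyperfocal distance H = f²/(N·c) + f = 338²/(3.2 × 0.052) + 338 = 114244/0.1664 + 338 ≈ 686900.5 mm ≈ 687 m.

687 m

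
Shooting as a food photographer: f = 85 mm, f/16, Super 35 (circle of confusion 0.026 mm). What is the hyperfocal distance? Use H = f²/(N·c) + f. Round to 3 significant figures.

17.5 m

Hyperfocal distance H = f²/(N·c) + f = 85²/(16 × 0.026) + 85 = 7225/0.416 + 85 ≈ 17452.8 mm ≈ 17.5 m.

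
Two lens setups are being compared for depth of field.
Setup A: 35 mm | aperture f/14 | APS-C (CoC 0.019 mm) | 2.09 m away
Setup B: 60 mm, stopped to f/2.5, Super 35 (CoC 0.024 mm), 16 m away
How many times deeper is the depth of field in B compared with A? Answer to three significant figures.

3.93

Setup A: H = 35²/(14×0.019) + 35 ≈ 4640.3 mm; DoF = Df − Dn = 3774.1 − 1445.1 ≈ 2329.0 mm.
Setup B: H = 60²/(2.5×0.024) + 60 ≈ 60060.0 mm; DoF = Df − Dn = 21788.5 − 12641.6 ≈ 9146.9 mm.
Ratio = 9146.9 / 2329.0 ≈ 3.93.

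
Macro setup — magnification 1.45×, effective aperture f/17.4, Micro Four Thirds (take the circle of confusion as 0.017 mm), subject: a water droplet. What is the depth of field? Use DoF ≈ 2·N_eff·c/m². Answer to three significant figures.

0.281 mm

At magnification m, DoF ≈ 2·N_eff·c/m² = 2 × 17.4 × 0.017 / 1.45² = 0.5916 / 2.103 ≈ 0.281 mm.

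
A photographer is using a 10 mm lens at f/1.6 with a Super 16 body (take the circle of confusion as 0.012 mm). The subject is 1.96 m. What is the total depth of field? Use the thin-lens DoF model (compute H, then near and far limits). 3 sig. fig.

Hyperfocal distance H = f²/(N·c) + f = 10²/(1.6 × 0.012) + 10 = 100/0.0192 + 10 ≈ 5218.3 mm ≈ 5.218 m.
Near limit Dn = s·(H − f)/(H + s − 2f) = 1960 × (5218.3 − 10) / (5218.3 + 1960 − 2 × 10) = 1960 × 5208.3 / 7158.3 ≈ 1426.1 mm.
Far limit Df = s·(H − f)/(H − s) = 1960 × (5218.3 − 10) / (5218.3 − 1960) = 1960 × 5208.3 / 3258.3 ≈ 3133.0 mm.
Depth of field = Df − Dn = 3133.0 − 1426.1 ≈ 1706.9 mm ≈ 1.71 m.

1.71 m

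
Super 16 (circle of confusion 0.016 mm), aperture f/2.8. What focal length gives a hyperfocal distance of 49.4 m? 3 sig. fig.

From H = f²/(N·c) + f, with f ≪ H: f ≈ √(H·N·c) = √(49400 × 2.8 × 0.016) = √2213.1 ≈ 47.04 mm.
The +f correction barely moves this — solving exactly, f² + N·c·f − N·c·H = 0 ⇒ f = (−N·c + √((N·c)² + 4·N·c·H))/2 = (−0.0448 + √8852.5)/2 ≈ 47.021 mm, so f ≈ 47.0 mm.

47.0 mm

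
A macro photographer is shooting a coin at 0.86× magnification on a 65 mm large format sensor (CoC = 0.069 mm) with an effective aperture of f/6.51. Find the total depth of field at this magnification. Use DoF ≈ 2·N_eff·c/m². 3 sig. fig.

1.21 mm

At magnification m, DoF ≈ 2·N_eff·c/m² = 2 × 6.51 × 0.069 / 0.86² = 0.8984 / 0.7396 ≈ 1.21 mm.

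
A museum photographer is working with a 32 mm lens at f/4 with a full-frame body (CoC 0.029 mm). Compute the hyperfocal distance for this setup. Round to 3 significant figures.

Hyperfocal distance H = f²/(N·c) + f = 32²/(4 × 0.029) + 32 = 1024/0.116 + 32 ≈ 8859.6 mm ≈ 8.86 m.

8.86 m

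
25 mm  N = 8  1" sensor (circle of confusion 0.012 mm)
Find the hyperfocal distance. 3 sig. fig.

Hyperfocal distance H = f²/(N·c) + f = 25²/(8 × 0.012) + 25 = 625/0.096 + 25 ≈ 6535.4 mm ≈ 6.54 m.

6.54 m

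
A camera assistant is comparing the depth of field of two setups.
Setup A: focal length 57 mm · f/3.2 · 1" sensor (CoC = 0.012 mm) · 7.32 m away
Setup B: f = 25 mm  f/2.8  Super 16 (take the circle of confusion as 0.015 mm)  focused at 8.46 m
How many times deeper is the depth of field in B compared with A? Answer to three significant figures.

11.2

Setup A: H = 57²/(3.2×0.012) + 57 ≈ 84666.4 mm; DoF = Df − Dn = 8007.4 − 6741.3 ≈ 1266.1 mm.
Setup B: H = 25²/(2.8×0.015) + 25 ≈ 14906.0 mm; DoF = Df − Dn = 19531 − 5399 ≈ 14132 mm.
Ratio = 14132 / 1266.1 ≈ 11.2.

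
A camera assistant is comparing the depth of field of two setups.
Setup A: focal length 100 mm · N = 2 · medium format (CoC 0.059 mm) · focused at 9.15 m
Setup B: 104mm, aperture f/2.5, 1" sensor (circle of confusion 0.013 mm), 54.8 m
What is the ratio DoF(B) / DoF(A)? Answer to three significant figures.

9.37

Setup A: H = 100²/(2×0.059) + 100 ≈ 84845.8 mm; DoF = Df − Dn = 10244.0 − 8267.2 ≈ 1976.8 mm.
Setup B: H = 104²/(2.5×0.013) + 104 ≈ 332904.0 mm; DoF = Df − Dn = 65578 − 47065 ≈ 18513 mm.
Ratio = 18513 / 1976.8 ≈ 9.37.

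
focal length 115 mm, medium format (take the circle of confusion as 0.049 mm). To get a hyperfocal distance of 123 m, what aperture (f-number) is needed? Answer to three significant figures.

Rearrange H = f²/(N·c) + f for N: N = f² / ((H − f)·c).
N = 115² / ((123000 − 115) × 0.049) = 13225 / 6021 ≈ 2.20.

f/2.20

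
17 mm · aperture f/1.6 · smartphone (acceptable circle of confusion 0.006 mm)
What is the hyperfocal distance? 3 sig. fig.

30.1 m

Hyperfocal distance H = f²/(N·c) + f = 17²/(1.6 × 0.006) + 17 = 289/0.0096 + 17 ≈ 30121.2 mm ≈ 30.1 m.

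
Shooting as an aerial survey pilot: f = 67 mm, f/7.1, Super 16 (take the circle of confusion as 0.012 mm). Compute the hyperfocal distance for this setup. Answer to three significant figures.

Hyperfocal distance H = f²/(N·c) + f = 67²/(7.1 × 0.012) + 67 = 4489/0.0852 + 67 ≈ 52754.8 mm ≈ 52.8 m.

52.8 m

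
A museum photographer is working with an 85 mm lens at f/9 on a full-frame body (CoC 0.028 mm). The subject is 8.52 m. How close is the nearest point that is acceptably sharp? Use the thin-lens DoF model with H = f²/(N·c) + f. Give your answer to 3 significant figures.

Hyperfocal distance H = f²/(N·c) + f = 85²/(9 × 0.028) + 85 = 7225/0.252 + 85 ≈ 28755.6 mm ≈ 28.76 m.
Near limit Dn = s·(H − f)/(H + s − 2f) = 8520 × (28755.6 − 85) / (28755.6 + 8520 − 2 × 85) = 8520 × 28670.6 / 37105.6 ≈ 6583.2 mm ≈ 6.58 m.

6.58 m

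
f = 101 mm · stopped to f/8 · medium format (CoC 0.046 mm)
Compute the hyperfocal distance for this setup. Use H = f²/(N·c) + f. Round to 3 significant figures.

27.8 m

Hyperfocal distance H = f²/(N·c) + f = 101²/(8 × 0.046) + 101 = 10201/0.368 + 101 ≈ 27821.1 mm ≈ 27.8 m.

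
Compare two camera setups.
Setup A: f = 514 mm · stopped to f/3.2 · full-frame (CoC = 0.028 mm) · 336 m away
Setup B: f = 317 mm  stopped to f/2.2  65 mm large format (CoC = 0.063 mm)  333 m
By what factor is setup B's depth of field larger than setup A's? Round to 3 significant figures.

Setup A: H = 514²/(3.2×0.028) + 514 ≈ 2949130.1 mm; DoF = Df − Dn = 379137 − 301676 ≈ 77461 mm.
Setup B: H = 317²/(2.2×0.063) + 317 ≈ 725345.9 mm; DoF = Df − Dn = 615362 − 228261 ≈ 387101 mm.
Ratio = 387101 / 77461 ≈ 5.00.

5.00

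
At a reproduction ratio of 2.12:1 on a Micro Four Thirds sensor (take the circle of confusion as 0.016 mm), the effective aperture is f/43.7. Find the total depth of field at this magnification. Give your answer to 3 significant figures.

0.311 mm

At magnification m, DoF ≈ 2·N_eff·c/m² = 2 × 43.7 × 0.016 / 2.12² = 1.398 / 4.494 ≈ 0.311 mm.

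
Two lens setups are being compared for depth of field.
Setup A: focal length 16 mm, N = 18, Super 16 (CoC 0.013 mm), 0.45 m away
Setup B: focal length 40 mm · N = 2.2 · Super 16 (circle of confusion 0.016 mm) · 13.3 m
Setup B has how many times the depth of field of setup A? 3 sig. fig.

Setup A: H = 16²/(18×0.013) + 16 ≈ 1110.0 mm; DoF = Df − Dn = 745.90 − 322.19 ≈ 423.71 mm.
Setup B: H = 40²/(2.2×0.016) + 40 ≈ 45494.5 mm; DoF = Df − Dn = 18777.9 − 10296.3 ≈ 8481.6 mm.
Ratio = 8481.6 / 423.71 ≈ 20.0.

20.0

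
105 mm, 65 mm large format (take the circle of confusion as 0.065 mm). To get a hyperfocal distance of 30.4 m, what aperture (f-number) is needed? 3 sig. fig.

Rearrange H = f²/(N·c) + f for N: N = f² / ((H − f)·c).
N = 105² / ((30400 − 105) × 0.065) = 11025 / 1969 ≈ 5.60.

f/5.60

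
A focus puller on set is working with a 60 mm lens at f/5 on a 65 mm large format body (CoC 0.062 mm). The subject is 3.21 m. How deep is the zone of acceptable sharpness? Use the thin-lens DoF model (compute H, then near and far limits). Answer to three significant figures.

Hyperfocal distance H = f²/(N·c) + f = 60²/(5 × 0.062) + 60 = 3600/0.31 + 60 ≈ 11672.9 mm ≈ 11.67 m.
Near limit Dn = s·(H − f)/(H + s − 2f) = 3210 × (11672.9 − 60) / (11672.9 + 3210 − 2 × 60) = 3210 × 11612.9 / 14762.9 ≈ 2525.1 mm.
Far limit Df = s·(H − f)/(H − s) = 3210 × (11672.9 − 60) / (11672.9 − 3210) = 3210 × 11612.9 / 8462.9 ≈ 4404.8 mm.
Depth of field = Df − Dn = 4404.8 − 2525.1 ≈ 1879.7 mm ≈ 1.88 m.

1.88 m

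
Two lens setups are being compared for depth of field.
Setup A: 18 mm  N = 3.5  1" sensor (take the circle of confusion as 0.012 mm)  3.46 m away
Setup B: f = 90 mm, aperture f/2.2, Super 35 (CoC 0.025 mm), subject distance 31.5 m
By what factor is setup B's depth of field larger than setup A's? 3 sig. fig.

Setup A: H = 18²/(3.5×0.012) + 18 ≈ 7732.3 mm; DoF = Df − Dn = 6247.6 − 2392.5 ≈ 3855.1 mm.
Setup B: H = 90²/(2.2×0.025) + 90 ≈ 147362.7 mm; DoF = Df − Dn = 40040 − 25963 ≈ 14077 mm.
Ratio = 14077 / 3855.1 ≈ 3.65.

3.65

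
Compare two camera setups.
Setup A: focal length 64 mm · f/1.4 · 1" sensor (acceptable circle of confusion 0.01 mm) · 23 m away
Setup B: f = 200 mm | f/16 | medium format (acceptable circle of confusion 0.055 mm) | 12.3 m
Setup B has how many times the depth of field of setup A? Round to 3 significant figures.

Setup A: H = 64²/(1.4×0.01) + 64 ≈ 292635.4 mm; DoF = Df − Dn = 24956.4 − 21328.0 ≈ 3628.4 mm.
Setup B: H = 200²/(16×0.055) + 200 ≈ 45654.5 mm; DoF = Df − Dn = 16762.1 − 9714.1 ≈ 7048.0 mm.
Ratio = 7048.0 / 3628.4 ≈ 1.94.

1.94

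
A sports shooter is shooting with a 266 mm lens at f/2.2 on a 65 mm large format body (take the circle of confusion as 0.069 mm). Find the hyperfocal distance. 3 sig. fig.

466 m

Hyperfocal distance H = f²/(N·c) + f = 266²/(2.2 × 0.069) + 266 = 70756/0.1518 + 266 ≈ 466379.3 mm ≈ 466 m.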